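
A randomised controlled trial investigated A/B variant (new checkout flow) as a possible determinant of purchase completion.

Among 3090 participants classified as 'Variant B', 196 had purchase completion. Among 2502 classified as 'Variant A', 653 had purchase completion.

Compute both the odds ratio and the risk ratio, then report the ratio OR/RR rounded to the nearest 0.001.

0.789

From the description: a = 196, b = 2894, c = 653, d = 1849.
OR = (196·1849)/(2894·653) = 362404/1889782 = 0.19177
Risk in exposed = 196/3090 = 0.06343; risk in unexposed = 653/2502 = 0.26099; RR = 0.24304
OR/RR = 0.19177 / 0.24304 = 0.78906
The outcome is not rare, so the OR lies further from 1 than the RR.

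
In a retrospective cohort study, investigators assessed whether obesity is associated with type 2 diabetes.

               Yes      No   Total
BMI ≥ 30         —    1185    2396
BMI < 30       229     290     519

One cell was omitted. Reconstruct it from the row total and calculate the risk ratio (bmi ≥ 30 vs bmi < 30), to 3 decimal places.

The missing cell is in the exposed row: 2396 − 1185 = 1211.
So a = 1211, b = 1185, c = 229, d = 290.
RR = [a/(a+b)] / [c/(c+d)] = (1211/2396) / (229/519) = 0.50543/0.44123 = 1.14548

1.145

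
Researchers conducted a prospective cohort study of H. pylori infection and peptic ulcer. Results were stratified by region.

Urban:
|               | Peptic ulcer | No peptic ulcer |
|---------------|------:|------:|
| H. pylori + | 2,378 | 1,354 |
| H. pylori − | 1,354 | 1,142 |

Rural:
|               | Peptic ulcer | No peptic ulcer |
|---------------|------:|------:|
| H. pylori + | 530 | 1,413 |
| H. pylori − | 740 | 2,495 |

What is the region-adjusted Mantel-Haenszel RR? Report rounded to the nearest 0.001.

1.179

RR_MH = Σ(aᵢ·n₀ᵢ/nᵢ) / Σ(cᵢ·n₁ᵢ/nᵢ), with n₁ᵢ = aᵢ+bᵢ (exposed), n₀ᵢ = cᵢ+dᵢ (unexposed), nᵢ = n₁ᵢ+n₀ᵢ.
Stratum 1 (Urban): n₁ = 3732, n₀ = 2496, n = 6228; a·n₀/n = 2378·2496/6228 = 953.0328; c·n₁/n = 1354·3732/6228 = 811.3565
Stratum 2 (Rural): n₁ = 1943, n₀ = 3235, n = 5178; a·n₀/n = 530·3235/5178 = 331.1221; c·n₁/n = 740·1943/5178 = 277.6786
RR_MH = (953.0328 + 331.1221) / (811.3565 + 277.6786) = 1284.1548 / 1089.0351 = 1.17917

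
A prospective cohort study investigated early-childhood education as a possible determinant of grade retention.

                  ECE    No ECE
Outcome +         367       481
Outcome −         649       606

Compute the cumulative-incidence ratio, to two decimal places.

Reading the table with exposure as columns: a = 367 (ECE, case), b = 649 (ECE, non-case), c = 481 (No ECE, case), d = 606.
Risk in exposed = 367/1016 = 0.36122; risk in unexposed = 481/1087 = 0.44250.
RR = 0.36122 / 0.44250 = 0.81631
The risk is 18% lower among the exposed than among the unexposed.

0.82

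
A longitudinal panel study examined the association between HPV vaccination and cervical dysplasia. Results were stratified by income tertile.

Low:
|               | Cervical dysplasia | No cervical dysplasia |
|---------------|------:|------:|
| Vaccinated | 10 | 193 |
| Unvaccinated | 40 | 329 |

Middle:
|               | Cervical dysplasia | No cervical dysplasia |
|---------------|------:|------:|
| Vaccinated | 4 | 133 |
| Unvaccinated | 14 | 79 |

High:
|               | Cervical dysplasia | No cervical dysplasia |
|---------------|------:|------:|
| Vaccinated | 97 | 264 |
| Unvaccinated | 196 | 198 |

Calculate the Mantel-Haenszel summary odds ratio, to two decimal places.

0.36

OR_MH = Σ(aᵢdᵢ/nᵢ) / Σ(bᵢcᵢ/nᵢ), where nᵢ is the stratum total.
Stratum 1 (Low): n = 572; a·d/n = 10·329/572 = 5.7517; b·c/n = 193·40/572 = 13.4965
Stratum 2 (Middle): n = 230; a·d/n = 4·79/230 = 1.3739; b·c/n = 133·14/230 = 8.0957
Stratum 3 (High): n = 755; a·d/n = 97·198/755 = 25.4384; b·c/n = 264·196/755 = 68.5351
OR_MH = (5.7517 + 1.3739 + 25.4384) / (13.4965 + 8.0957 + 68.5351) = 32.5641 / 90.1273 = 0.36131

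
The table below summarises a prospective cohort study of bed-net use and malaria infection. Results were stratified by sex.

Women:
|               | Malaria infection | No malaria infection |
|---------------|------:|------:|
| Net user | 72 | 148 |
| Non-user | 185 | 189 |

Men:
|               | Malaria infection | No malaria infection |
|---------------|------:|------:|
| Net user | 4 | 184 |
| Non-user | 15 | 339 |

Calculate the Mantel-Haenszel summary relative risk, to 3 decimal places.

RR_MH = Σ(aᵢ·n₀ᵢ/nᵢ) / Σ(cᵢ·n₁ᵢ/nᵢ), with n₁ᵢ = aᵢ+bᵢ (exposed), n₀ᵢ = cᵢ+dᵢ (unexposed), nᵢ = n₁ᵢ+n₀ᵢ.
Stratum 1 (Women): n₁ = 220, n₀ = 374, n = 594; a·n₀/n = 72·374/594 = 45.3333; c·n₁/n = 185·220/594 = 68.5185
Stratum 2 (Men): n₁ = 188, n₀ = 354, n = 542; a·n₀/n = 4·354/542 = 2.6125; c·n₁/n = 15·188/542 = 5.2030
RR_MH = (45.3333 + 2.6125) / (68.5185 + 5.2030) = 47.9459 / 73.7215 = 0.65037

0.650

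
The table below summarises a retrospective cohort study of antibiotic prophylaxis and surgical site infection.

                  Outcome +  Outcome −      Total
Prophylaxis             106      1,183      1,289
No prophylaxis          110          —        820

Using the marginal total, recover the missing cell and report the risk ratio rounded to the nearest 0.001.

0.613

The missing cell is in the unexposed row: 820 − 110 = 710.
So a = 106, b = 1183, c = 110, d = 710.
RR = [a/(a+b)] / [c/(c+d)] = (106/1289) / (110/820) = 0.08223/0.13415 = 0.61302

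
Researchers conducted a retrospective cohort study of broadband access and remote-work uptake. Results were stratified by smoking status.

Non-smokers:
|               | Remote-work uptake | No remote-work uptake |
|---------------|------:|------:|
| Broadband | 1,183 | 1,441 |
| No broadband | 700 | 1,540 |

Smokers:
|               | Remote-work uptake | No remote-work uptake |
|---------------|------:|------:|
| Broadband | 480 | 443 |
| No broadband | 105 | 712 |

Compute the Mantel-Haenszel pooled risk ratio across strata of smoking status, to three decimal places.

1.777

RR_MH = Σ(aᵢ·n₀ᵢ/nᵢ) / Σ(cᵢ·n₁ᵢ/nᵢ), with n₁ᵢ = aᵢ+bᵢ (exposed), n₀ᵢ = cᵢ+dᵢ (unexposed), nᵢ = n₁ᵢ+n₀ᵢ.
Stratum 1 (Non-smokers): n₁ = 2624, n₀ = 2240, n = 4864; a·n₀/n = 1183·2240/4864 = 544.8026; c·n₁/n = 700·2624/4864 = 377.6316
Stratum 2 (Smokers): n₁ = 923, n₀ = 817, n = 1740; a·n₀/n = 480·817/1740 = 225.3793; c·n₁/n = 105·923/1740 = 55.6983
RR_MH = (544.8026 + 225.3793) / (377.6316 + 55.6983) = 770.1819 / 433.3299 = 1.77736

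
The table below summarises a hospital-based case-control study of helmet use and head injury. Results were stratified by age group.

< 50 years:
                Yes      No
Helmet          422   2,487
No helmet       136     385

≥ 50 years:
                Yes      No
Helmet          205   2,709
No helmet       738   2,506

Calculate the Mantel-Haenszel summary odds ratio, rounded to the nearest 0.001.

OR_MH = Σ(aᵢdᵢ/nᵢ) / Σ(bᵢcᵢ/nᵢ), where nᵢ is the stratum total.
Stratum 1 (< 50 years): n = 3430; a·d/n = 422·385/3430 = 47.3673; b·c/n = 2487·136/3430 = 98.6099
Stratum 2 (≥ 50 years): n = 6158; a·d/n = 205·2506/6158 = 83.4248; b·c/n = 2709·738/6158 = 324.6577
OR_MH = (47.3673 + 83.4248) / (98.6099 + 324.6577) = 130.7922 / 423.2676 = 0.30901

0.309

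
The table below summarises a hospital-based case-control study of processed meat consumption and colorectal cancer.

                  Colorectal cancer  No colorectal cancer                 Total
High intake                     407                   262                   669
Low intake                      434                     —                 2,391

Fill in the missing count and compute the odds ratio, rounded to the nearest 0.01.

The missing cell is in the unexposed row: 2391 − 434 = 1957.
So a = 407, b = 262, c = 434, d = 1957.
OR = (a·d)/(b·c) = (407 × 1957) / (262 × 434) = 796499 / 113708 = 7.00478

7.00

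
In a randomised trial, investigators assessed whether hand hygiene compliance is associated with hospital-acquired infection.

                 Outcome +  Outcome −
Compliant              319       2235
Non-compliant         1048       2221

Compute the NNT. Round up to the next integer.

6

Risk in treated group = 319/2554 = 0.12490; risk in control = 1048/3269 = 0.32059.
Absolute risk reduction = 0.32059 − 0.12490 = 0.19569
NNT = 1 / ARR = 1 / 0.19569 = 5.110 → round up → 6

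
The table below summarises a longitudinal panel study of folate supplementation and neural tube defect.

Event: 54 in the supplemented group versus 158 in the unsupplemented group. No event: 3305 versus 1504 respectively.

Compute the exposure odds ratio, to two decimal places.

From the description: a = 54, b = 3305, c = 158, d = 1504.
OR = (a·d)/(b·c) = (54 × 1504) / (3305 × 158) = 81216 / 522190 = 0.15553
Exposure is associated with lower odds of neural tube defect (OR = 0.16 < 1).

0.16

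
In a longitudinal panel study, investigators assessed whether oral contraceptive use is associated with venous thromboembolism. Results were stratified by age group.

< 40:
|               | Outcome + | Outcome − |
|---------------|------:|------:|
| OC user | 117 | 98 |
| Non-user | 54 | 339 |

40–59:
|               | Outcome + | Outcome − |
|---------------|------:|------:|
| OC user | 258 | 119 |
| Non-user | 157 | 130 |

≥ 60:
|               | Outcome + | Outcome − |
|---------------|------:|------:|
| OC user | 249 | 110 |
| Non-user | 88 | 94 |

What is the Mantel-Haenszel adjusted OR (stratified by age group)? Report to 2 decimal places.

OR_MH = Σ(aᵢdᵢ/nᵢ) / Σ(bᵢcᵢ/nᵢ), where nᵢ is the stratum total.
Stratum 1 (< 40): n = 608; a·d/n = 117·339/608 = 65.2352; b·c/n = 98·54/608 = 8.7039
Stratum 2 (40–59): n = 664; a·d/n = 258·130/664 = 50.5120; b·c/n = 119·157/664 = 28.1370
Stratum 3 (≥ 60): n = 541; a·d/n = 249·94/541 = 43.2643; b·c/n = 110·88/541 = 17.8928
OR_MH = (65.2352 + 50.5120 + 43.2643) / (8.7039 + 28.1370 + 17.8928) = 159.0116 / 54.7338 = 2.90518

2.91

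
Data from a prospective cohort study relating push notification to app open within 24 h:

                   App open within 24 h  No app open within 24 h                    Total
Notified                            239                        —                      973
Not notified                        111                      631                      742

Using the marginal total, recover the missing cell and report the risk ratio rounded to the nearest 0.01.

The missing cell is in the exposed row: 973 − 239 = 734.
So a = 239, b = 734, c = 111, d = 631.
RR = [a/(a+b)] / [c/(c+d)] = (239/973) / (111/742) = 0.24563/0.14960 = 1.64197

1.64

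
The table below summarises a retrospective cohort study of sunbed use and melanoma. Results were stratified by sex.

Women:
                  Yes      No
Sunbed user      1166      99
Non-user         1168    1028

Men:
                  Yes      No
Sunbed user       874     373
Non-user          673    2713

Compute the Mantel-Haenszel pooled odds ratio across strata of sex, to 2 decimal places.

OR_MH = Σ(aᵢdᵢ/nᵢ) / Σ(bᵢcᵢ/nᵢ), where nᵢ is the stratum total.
Stratum 1 (Women): n = 3461; a·d/n = 1166·1028/3461 = 346.3300; b·c/n = 99·1168/3461 = 33.4100
Stratum 2 (Men): n = 4633; a·d/n = 874·2713/4633 = 511.7984; b·c/n = 373·673/4633 = 54.1828
OR_MH = (346.3300 + 511.7984) / (33.4100 + 54.1828) = 858.1284 / 87.5928 = 9.79679

9.80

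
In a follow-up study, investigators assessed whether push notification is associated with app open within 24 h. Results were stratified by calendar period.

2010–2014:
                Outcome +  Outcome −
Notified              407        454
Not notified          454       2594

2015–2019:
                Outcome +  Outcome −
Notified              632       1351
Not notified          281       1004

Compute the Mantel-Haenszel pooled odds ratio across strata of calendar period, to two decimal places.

OR_MH = Σ(aᵢdᵢ/nᵢ) / Σ(bᵢcᵢ/nᵢ), where nᵢ is the stratum total.
Stratum 1 (2010–2014): n = 3909; a·d/n = 407·2594/3909 = 270.0839; b·c/n = 454·454/3909 = 52.7286
Stratum 2 (2015–2019): n = 3268; a·d/n = 632·1004/3268 = 194.1640; b·c/n = 1351·281/3268 = 116.1662
OR_MH = (270.0839 + 194.1640) / (52.7286 + 116.1662) = 464.2479 / 168.8947 = 2.74874

2.75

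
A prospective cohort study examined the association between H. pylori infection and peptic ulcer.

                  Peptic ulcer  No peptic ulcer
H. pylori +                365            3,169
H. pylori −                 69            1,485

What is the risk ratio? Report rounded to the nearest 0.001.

Cells: a = 365, b = 3169, c = 69, d = 1485.
Risk in exposed = 365/3534 = 0.10328; risk in unexposed = 69/1554 = 0.04440.
RR = 0.10328 / 0.04440 = 2.32610
The risk among the exposed is 2.33 times that among the unexposed.

2.326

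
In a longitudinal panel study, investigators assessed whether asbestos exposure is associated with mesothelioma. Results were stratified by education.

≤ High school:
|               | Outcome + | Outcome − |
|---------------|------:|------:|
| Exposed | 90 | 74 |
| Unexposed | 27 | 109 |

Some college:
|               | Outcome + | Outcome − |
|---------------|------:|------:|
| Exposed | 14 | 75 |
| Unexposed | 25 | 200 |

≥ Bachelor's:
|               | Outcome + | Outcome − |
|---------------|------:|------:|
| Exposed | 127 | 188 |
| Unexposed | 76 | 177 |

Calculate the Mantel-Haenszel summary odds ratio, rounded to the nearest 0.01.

OR_MH = Σ(aᵢdᵢ/nᵢ) / Σ(bᵢcᵢ/nᵢ), where nᵢ is the stratum total.
Stratum 1 (≤ High school): n = 300; a·d/n = 90·109/300 = 32.7000; b·c/n = 74·27/300 = 6.6600
Stratum 2 (Some college): n = 314; a·d/n = 14·200/314 = 8.9172; b·c/n = 75·25/314 = 5.9713
Stratum 3 (≥ Bachelor's): n = 568; a·d/n = 127·177/568 = 39.5757; b·c/n = 188·76/568 = 25.1549
OR_MH = (32.7000 + 8.9172 + 39.5757) / (6.6600 + 5.9713 + 25.1549) = 81.1929 / 37.7863 = 2.14874

2.15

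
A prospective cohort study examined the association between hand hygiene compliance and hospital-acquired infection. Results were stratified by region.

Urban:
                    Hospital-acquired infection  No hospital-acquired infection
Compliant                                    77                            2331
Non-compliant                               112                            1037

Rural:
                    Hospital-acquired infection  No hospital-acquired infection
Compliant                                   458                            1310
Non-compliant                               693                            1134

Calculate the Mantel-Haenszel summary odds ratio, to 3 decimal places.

0.512

OR_MH = Σ(aᵢdᵢ/nᵢ) / Σ(bᵢcᵢ/nᵢ), where nᵢ is the stratum total.
Stratum 1 (Urban): n = 3557; a·d/n = 77·1037/3557 = 22.4484; b·c/n = 2331·112/3557 = 73.3967
Stratum 2 (Rural): n = 3595; a·d/n = 458·1134/3595 = 144.4707; b·c/n = 1310·693/3595 = 252.5257
OR_MH = (22.4484 + 144.4707) / (73.3967 + 252.5257) = 166.9191 / 325.9224 = 0.51214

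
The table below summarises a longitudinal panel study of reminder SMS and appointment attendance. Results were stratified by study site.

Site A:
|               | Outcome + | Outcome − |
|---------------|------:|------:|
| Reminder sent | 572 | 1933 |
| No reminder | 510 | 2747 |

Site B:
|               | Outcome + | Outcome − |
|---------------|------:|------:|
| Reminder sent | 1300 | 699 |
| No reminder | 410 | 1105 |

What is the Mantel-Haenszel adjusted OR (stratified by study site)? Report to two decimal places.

2.70

OR_MH = Σ(aᵢdᵢ/nᵢ) / Σ(bᵢcᵢ/nᵢ), where nᵢ is the stratum total.
Stratum 1 (Site A): n = 5762; a·d/n = 572·2747/5762 = 272.6977; b·c/n = 1933·510/5762 = 171.0916
Stratum 2 (Site B): n = 3514; a·d/n = 1300·1105/3514 = 408.7934; b·c/n = 699·410/3514 = 81.5566
OR_MH = (272.6977 + 408.7934) / (171.0916 + 81.5566) = 681.4911 / 252.6483 = 2.69739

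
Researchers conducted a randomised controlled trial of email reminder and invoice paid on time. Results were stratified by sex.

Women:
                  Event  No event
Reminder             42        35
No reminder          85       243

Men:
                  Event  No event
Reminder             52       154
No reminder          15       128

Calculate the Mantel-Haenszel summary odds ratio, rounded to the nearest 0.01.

3.17

OR_MH = Σ(aᵢdᵢ/nᵢ) / Σ(bᵢcᵢ/nᵢ), where nᵢ is the stratum total.
Stratum 1 (Women): n = 405; a·d/n = 42·243/405 = 25.2000; b·c/n = 35·85/405 = 7.3457
Stratum 2 (Men): n = 349; a·d/n = 52·128/349 = 19.0716; b·c/n = 154·15/349 = 6.6189
OR_MH = (25.2000 + 19.0716) / (7.3457 + 6.6189) = 44.2716 / 13.9646 = 3.17028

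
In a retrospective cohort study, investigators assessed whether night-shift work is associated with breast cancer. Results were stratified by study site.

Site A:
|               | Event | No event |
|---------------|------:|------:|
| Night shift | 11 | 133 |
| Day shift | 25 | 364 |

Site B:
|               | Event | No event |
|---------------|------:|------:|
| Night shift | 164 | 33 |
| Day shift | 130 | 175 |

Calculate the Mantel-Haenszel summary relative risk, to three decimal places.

1.864

RR_MH = Σ(aᵢ·n₀ᵢ/nᵢ) / Σ(cᵢ·n₁ᵢ/nᵢ), with n₁ᵢ = aᵢ+bᵢ (exposed), n₀ᵢ = cᵢ+dᵢ (unexposed), nᵢ = n₁ᵢ+n₀ᵢ.
Stratum 1 (Site A): n₁ = 144, n₀ = 389, n = 533; a·n₀/n = 11·389/533 = 8.0281; c·n₁/n = 25·144/533 = 6.7542
Stratum 2 (Site B): n₁ = 197, n₀ = 305, n = 502; a·n₀/n = 164·305/502 = 99.6414; c·n₁/n = 130·197/502 = 51.0159
RR_MH = (8.0281 + 99.6414) / (6.7542 + 51.0159) = 107.6696 / 57.7702 = 1.86376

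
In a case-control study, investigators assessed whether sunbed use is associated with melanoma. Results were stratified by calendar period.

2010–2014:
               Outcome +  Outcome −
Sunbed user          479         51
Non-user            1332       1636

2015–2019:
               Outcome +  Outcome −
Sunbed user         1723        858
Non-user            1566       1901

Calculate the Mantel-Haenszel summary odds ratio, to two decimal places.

OR_MH = Σ(aᵢdᵢ/nᵢ) / Σ(bᵢcᵢ/nᵢ), where nᵢ is the stratum total.
Stratum 1 (2010–2014): n = 3498; a·d/n = 479·1636/3498 = 224.0263; b·c/n = 51·1332/3498 = 19.4202
Stratum 2 (2015–2019): n = 6048; a·d/n = 1723·1901/6048 = 541.5713; b·c/n = 858·1566/6048 = 222.1607
OR_MH = (224.0263 + 541.5713) / (19.4202 + 222.1607) = 765.5976 / 241.5810 = 3.16911

3.17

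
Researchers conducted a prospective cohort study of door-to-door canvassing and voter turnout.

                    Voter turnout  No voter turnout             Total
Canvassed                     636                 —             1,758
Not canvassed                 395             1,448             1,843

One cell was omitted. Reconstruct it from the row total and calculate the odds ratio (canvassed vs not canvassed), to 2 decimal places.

The missing cell is in the exposed row: 1758 − 636 = 1122.
So a = 636, b = 1122, c = 395, d = 1448.
OR = (a·d)/(b·c) = (636 × 1448) / (1122 × 395) = 920928 / 443190 = 2.07795

2.08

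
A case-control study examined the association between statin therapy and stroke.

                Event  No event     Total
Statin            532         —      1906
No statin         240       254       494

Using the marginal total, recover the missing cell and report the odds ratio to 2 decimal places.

0.41

The missing cell is in the exposed row: 1906 − 532 = 1374.
So a = 532, b = 1374, c = 240, d = 254.
OR = (a·d)/(b·c) = (532 × 254) / (1374 × 240) = 135128 / 329760 = 0.40978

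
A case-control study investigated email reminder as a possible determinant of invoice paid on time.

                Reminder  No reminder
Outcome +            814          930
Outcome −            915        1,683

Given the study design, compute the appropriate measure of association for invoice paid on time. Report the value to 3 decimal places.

1.610

Reading the table with exposure as columns: a = 814 (Reminder, case), b = 915 (Reminder, non-case), c = 930 (No reminder, case), d = 1683.
This is a case-control study: participants were sampled on outcome status, so risks in the source population cannot be estimated directly — relative risk is not valid here. The odds ratio is the appropriate measure.
OR = (a·d)/(b·c) = (814 × 1683) / (915 × 930) = 1369962 / 850950 = 1.60992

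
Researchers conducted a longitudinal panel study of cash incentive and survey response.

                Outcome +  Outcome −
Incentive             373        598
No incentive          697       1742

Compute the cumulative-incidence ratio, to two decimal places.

1.34

Cells: a = 373, b = 598, c = 697, d = 1742.
Risk in exposed = 373/971 = 0.38414; risk in unexposed = 697/2439 = 0.28577.
RR = 0.38414 / 0.28577 = 1.34421
The risk among the exposed is 1.34 times that among the unexposed.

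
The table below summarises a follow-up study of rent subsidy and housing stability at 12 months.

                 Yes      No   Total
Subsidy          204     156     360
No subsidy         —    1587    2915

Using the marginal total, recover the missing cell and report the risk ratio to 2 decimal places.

1.24

The missing cell is in the unexposed row: 2915 − 1587 = 1328.
So a = 204, b = 156, c = 1328, d = 1587.
RR = [a/(a+b)] / [c/(c+d)] = (204/360) / (1328/2915) = 0.56667/0.45557 = 1.24385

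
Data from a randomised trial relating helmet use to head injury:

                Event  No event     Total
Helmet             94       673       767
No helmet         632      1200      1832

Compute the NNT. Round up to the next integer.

Risk in treated group = 94/767 = 0.12256; risk in control = 632/1832 = 0.34498.
Absolute risk reduction = 0.34498 − 0.12256 = 0.22242
NNT = 1 / ARR = 1 / 0.22242 = 4.496 → round up → 5

5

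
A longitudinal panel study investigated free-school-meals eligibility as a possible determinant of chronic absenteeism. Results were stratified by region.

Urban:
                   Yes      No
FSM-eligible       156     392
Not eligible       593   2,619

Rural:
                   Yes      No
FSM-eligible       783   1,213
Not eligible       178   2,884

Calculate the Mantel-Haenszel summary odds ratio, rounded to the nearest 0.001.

OR_MH = Σ(aᵢdᵢ/nᵢ) / Σ(bᵢcᵢ/nᵢ), where nᵢ is the stratum total.
Stratum 1 (Urban): n = 3760; a·d/n = 156·2619/3760 = 108.6606; b·c/n = 392·593/3760 = 61.8234
Stratum 2 (Rural): n = 5058; a·d/n = 783·2884/5058 = 446.4555; b·c/n = 1213·178/5058 = 42.6876
OR_MH = (108.6606 + 446.4555) / (61.8234 + 42.6876) = 555.1162 / 104.5110 = 5.31156

5.312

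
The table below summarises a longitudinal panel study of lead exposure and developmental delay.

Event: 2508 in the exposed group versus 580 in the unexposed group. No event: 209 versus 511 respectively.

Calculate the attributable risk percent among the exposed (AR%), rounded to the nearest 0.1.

From the description: a = 2508, b = 209, c = 580, d = 511.
Risk in exposed = 2508/2717 = 0.92308; risk in unexposed = 580/1091 = 0.53162.
RR = 0.92308/0.53162 = 1.73634
AR% = (RR − 1)/RR × 100 = (1.73634 − 1)/1.73634 × 100 = 42.4076%

42.4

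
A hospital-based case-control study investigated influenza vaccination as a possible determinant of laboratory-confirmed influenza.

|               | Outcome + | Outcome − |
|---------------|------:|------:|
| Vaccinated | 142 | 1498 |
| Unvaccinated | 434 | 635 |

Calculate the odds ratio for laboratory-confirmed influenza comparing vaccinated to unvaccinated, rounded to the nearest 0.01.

0.14

Cells: a = 142, b = 1498, c = 434, d = 635.
OR = (a·d)/(b·c) = (142 × 635) / (1498 × 434) = 90170 / 650132 = 0.13869
Exposure is associated with lower odds of laboratory-confirmed influenza (OR = 0.14 < 1).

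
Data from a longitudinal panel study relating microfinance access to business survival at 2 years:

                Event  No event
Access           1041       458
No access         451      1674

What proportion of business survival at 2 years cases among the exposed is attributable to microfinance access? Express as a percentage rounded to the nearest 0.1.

Cells: a = 1041, b = 458, c = 451, d = 1674.
Risk in exposed = 1041/1499 = 0.69446; risk in unexposed = 451/2125 = 0.21224.
RR = 0.69446/0.21224 = 3.27214
AR% = (RR − 1)/RR × 100 = (3.27214 − 1)/3.27214 × 100 = 69.4389%

69.4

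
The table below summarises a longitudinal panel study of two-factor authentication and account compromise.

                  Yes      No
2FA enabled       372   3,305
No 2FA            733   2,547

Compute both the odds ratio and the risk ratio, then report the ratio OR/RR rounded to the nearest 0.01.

Cells: a = 372, b = 3305, c = 733, d = 2547.
OR = (372·2547)/(3305·733) = 947484/2422565 = 0.39111
Risk in exposed = 372/3677 = 0.10117; risk in unexposed = 733/3280 = 0.22348; RR = 0.45271
OR/RR = 0.39111 / 0.45271 = 0.86393
The outcome is not rare, so the OR lies further from 1 than the RR.

0.86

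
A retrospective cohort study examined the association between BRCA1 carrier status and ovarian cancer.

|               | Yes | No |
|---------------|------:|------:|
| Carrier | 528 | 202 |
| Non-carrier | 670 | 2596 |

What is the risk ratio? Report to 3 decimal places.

Cells: a = 528, b = 202, c = 670, d = 2596.
Risk in exposed = 528/730 = 0.72329; risk in unexposed = 670/3266 = 0.20514.
RR = 0.72329 / 0.20514 = 3.52576
The risk among the exposed is 3.53 times that among the unexposed.

3.526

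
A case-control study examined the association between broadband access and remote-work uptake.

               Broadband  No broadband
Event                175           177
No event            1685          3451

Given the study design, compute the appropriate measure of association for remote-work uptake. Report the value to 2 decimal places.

2.02

Reading the table with exposure as columns: a = 175 (Broadband, case), b = 1685 (Broadband, non-case), c = 177 (No broadband, case), d = 3451.
This is a case-control study: participants were sampled on outcome status, so risks in the source population cannot be estimated directly — relative risk is not valid here. The odds ratio is the appropriate measure.
OR = (a·d)/(b·c) = (175 × 3451) / (1685 × 177) = 603925 / 298245 = 2.02493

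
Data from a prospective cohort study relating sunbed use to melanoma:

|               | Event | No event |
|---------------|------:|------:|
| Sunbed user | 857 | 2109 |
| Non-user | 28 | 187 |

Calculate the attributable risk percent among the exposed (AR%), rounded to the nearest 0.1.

54.9

Cells: a = 857, b = 2109, c = 28, d = 187.
Risk in exposed = 857/2966 = 0.28894; risk in unexposed = 28/215 = 0.13023.
RR = 0.28894/0.13023 = 2.21866
AR% = (RR − 1)/RR × 100 = (2.21866 − 1)/2.21866 × 100 = 54.9277%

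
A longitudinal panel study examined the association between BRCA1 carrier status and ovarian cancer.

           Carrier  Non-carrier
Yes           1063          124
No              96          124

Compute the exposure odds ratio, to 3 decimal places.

11.073

Reading the table with exposure as columns: a = 1063 (Carrier, case), b = 96 (Carrier, non-case), c = 124 (Non-carrier, case), d = 124.
OR = (a·d)/(b·c) = (1063 × 124) / (96 × 124) = 131812 / 11904 = 11.07292
The odds of ovarian cancer are about 11.07 times as high in the carrier group.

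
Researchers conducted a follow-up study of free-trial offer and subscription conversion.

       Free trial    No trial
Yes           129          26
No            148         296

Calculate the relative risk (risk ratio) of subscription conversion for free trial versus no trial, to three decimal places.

Reading the table with exposure as columns: a = 129 (Free trial, case), b = 148 (Free trial, non-case), c = 26 (No trial, case), d = 296.
Risk in exposed = 129/277 = 0.46570; risk in unexposed = 26/322 = 0.08075.
RR = 0.46570 / 0.08075 = 5.76756
The risk among the exposed is 5.77 times that among the unexposed.

5.768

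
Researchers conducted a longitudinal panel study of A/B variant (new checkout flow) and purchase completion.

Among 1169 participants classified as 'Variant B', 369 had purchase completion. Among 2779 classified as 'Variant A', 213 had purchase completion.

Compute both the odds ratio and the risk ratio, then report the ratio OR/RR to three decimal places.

From the description: a = 369, b = 800, c = 213, d = 2566.
OR = (369·2566)/(800·213) = 946854/170400 = 5.55665
Risk in exposed = 369/1169 = 0.31565; risk in unexposed = 213/2779 = 0.07665; RR = 4.11833
OR/RR = 5.55665 / 4.11833 = 1.34925
The outcome is not rare, so the OR lies further from 1 than the RR.

1.349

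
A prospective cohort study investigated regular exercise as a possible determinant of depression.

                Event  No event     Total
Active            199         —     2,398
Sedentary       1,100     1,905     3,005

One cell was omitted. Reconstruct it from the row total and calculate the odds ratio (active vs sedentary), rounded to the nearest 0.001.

0.157

The missing cell is in the exposed row: 2398 − 199 = 2199.
So a = 199, b = 2199, c = 1100, d = 1905.
OR = (a·d)/(b·c) = (199 × 1905) / (2199 × 1100) = 379095 / 2418900 = 0.15672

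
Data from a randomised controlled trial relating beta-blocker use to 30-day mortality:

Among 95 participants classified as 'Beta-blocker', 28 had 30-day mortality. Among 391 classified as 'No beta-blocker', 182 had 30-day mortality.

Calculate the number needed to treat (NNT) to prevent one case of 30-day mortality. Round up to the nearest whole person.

Risk in treated group = 28/95 = 0.29474; risk in control = 182/391 = 0.46547.
Absolute risk reduction = 0.46547 − 0.29474 = 0.17074
NNT = 1 / ARR = 1 / 0.17074 = 5.857 → round up → 6

6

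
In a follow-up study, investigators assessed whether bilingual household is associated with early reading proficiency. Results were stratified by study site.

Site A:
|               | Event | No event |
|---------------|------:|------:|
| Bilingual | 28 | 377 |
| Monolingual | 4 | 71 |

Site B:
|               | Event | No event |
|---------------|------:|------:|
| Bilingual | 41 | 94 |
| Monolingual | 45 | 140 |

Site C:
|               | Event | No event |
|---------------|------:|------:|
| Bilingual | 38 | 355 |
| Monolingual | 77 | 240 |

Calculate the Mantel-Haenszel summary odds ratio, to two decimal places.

0.64

OR_MH = Σ(aᵢdᵢ/nᵢ) / Σ(bᵢcᵢ/nᵢ), where nᵢ is the stratum total.
Stratum 1 (Site A): n = 480; a·d/n = 28·71/480 = 4.1417; b·c/n = 377·4/480 = 3.1417
Stratum 2 (Site B): n = 320; a·d/n = 41·140/320 = 17.9375; b·c/n = 94·45/320 = 13.2188
Stratum 3 (Site C): n = 710; a·d/n = 38·240/710 = 12.8451; b·c/n = 355·77/710 = 38.5000
OR_MH = (4.1417 + 17.9375 + 12.8451) / (3.1417 + 13.2188 + 38.5000) = 34.9242 / 54.8604 = 0.63660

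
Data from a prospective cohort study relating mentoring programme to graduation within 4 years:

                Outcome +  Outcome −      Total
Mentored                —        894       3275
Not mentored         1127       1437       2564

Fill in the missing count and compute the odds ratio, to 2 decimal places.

The missing cell is in the exposed row: 3275 − 894 = 2381.
So a = 2381, b = 894, c = 1127, d = 1437.
OR = (a·d)/(b·c) = (2381 × 1437) / (894 × 1127) = 3421497 / 1007538 = 3.39590

3.40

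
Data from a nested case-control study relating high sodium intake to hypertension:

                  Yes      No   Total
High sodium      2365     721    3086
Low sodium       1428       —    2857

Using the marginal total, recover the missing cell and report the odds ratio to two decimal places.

3.28

The missing cell is in the unexposed row: 2857 − 1428 = 1429.
So a = 2365, b = 721, c = 1428, d = 1429.
OR = (a·d)/(b·c) = (2365 × 1429) / (721 × 1428) = 3379585 / 1029588 = 3.28246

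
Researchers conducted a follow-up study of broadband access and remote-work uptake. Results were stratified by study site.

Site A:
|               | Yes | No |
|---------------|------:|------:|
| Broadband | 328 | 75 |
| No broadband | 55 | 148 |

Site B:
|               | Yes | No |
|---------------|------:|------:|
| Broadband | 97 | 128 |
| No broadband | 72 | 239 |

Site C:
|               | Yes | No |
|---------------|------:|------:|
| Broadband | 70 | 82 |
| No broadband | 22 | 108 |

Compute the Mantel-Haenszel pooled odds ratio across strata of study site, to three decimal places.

4.940

OR_MH = Σ(aᵢdᵢ/nᵢ) / Σ(bᵢcᵢ/nᵢ), where nᵢ is the stratum total.
Stratum 1 (Site A): n = 606; a·d/n = 328·148/606 = 80.1056; b·c/n = 75·55/606 = 6.8069
Stratum 2 (Site B): n = 536; a·d/n = 97·239/536 = 43.2519; b·c/n = 128·72/536 = 17.1940
Stratum 3 (Site C): n = 282; a·d/n = 70·108/282 = 26.8085; b·c/n = 82·22/282 = 6.3972
OR_MH = (80.1056 + 43.2519 + 26.8085) / (6.8069 + 17.1940 + 6.3972) = 150.1660 / 30.3981 = 4.93998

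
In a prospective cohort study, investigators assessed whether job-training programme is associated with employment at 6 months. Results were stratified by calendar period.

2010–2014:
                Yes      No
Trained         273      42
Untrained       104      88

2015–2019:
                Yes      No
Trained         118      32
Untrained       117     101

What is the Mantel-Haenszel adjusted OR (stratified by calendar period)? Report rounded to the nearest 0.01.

OR_MH = Σ(aᵢdᵢ/nᵢ) / Σ(bᵢcᵢ/nᵢ), where nᵢ is the stratum total.
Stratum 1 (2010–2014): n = 507; a·d/n = 273·88/507 = 47.3846; b·c/n = 42·104/507 = 8.6154
Stratum 2 (2015–2019): n = 368; a·d/n = 118·101/368 = 32.3859; b·c/n = 32·117/368 = 10.1739
OR_MH = (47.3846 + 32.3859) / (8.6154 + 10.1739) = 79.7705 / 18.7893 = 4.24553

4.25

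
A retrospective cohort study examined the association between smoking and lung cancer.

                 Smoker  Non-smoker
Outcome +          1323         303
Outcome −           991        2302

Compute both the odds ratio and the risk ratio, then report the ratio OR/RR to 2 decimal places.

2.06

Reading the table with exposure as columns: a = 1323 (Smoker, case), b = 991 (Smoker, non-case), c = 303 (Non-smoker, case), d = 2302.
OR = (1323·2302)/(991·303) = 3045546/300273 = 10.14259
Risk in exposed = 1323/2314 = 0.57174; risk in unexposed = 303/2605 = 0.11631; RR = 4.91543
OR/RR = 10.14259 / 4.91543 = 2.06342
The outcome is not rare, so the OR lies further from 1 than the RR.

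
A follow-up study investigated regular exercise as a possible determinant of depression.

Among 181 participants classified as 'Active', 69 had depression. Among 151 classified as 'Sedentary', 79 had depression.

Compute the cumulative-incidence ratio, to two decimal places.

From the description: a = 69, b = 112, c = 79, d = 72.
Risk in exposed = 69/181 = 0.38122; risk in unexposed = 79/151 = 0.52318.
RR = 0.38122 / 0.52318 = 0.72865
The risk is 27% lower among the exposed than among the unexposed.

0.73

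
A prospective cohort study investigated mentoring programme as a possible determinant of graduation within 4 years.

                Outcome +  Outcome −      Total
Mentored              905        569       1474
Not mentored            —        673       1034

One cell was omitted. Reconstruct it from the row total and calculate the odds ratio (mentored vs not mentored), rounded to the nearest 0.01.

2.97

The missing cell is in the unexposed row: 1034 − 673 = 361.
So a = 905, b = 569, c = 361, d = 673.
OR = (a·d)/(b·c) = (905 × 673) / (569 × 361) = 609065 / 205409 = 2.96513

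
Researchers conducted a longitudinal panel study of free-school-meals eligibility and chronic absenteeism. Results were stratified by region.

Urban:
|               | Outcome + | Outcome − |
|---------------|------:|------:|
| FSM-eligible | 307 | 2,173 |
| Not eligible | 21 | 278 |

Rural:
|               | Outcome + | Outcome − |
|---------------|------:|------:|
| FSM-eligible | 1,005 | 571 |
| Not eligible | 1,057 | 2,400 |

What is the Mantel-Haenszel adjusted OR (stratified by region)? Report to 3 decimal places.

3.740

OR_MH = Σ(aᵢdᵢ/nᵢ) / Σ(bᵢcᵢ/nᵢ), where nᵢ is the stratum total.
Stratum 1 (Urban): n = 2779; a·d/n = 307·278/2779 = 30.7110; b·c/n = 2173·21/2779 = 16.4207
Stratum 2 (Rural): n = 5033; a·d/n = 1005·2400/5033 = 479.2370; b·c/n = 571·1057/5033 = 119.9179
OR_MH = (30.7110 + 479.2370) / (16.4207 + 119.9179) = 509.9481 / 136.3386 = 3.74031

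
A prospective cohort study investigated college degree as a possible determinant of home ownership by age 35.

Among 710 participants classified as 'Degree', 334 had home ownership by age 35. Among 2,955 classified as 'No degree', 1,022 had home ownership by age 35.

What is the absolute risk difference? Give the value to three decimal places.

0.125

From the description: a = 334, b = 376, c = 1022, d = 1933.
Risk in exposed = 334/710 = 0.470423; risk in unexposed = 1022/2955 = 0.345854.
Risk difference = 0.470423 − 0.345854 = 0.124568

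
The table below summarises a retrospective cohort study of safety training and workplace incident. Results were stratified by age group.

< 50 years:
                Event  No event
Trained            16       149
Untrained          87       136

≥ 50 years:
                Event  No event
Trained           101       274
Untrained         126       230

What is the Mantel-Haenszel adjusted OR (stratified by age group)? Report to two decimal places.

0.46

OR_MH = Σ(aᵢdᵢ/nᵢ) / Σ(bᵢcᵢ/nᵢ), where nᵢ is the stratum total.
Stratum 1 (< 50 years): n = 388; a·d/n = 16·136/388 = 5.6082; b·c/n = 149·87/388 = 33.4098
Stratum 2 (≥ 50 years): n = 731; a·d/n = 101·230/731 = 31.7784; b·c/n = 274·126/731 = 47.2285
OR_MH = (5.6082 + 31.7784) / (33.4098 + 47.2285) = 37.3866 / 80.6382 = 0.46363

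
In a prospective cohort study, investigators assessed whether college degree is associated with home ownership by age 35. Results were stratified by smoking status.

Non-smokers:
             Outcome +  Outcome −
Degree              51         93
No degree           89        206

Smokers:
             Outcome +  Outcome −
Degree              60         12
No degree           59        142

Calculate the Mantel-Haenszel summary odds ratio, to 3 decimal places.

OR_MH = Σ(aᵢdᵢ/nᵢ) / Σ(bᵢcᵢ/nᵢ), where nᵢ is the stratum total.
Stratum 1 (Non-smokers): n = 439; a·d/n = 51·206/439 = 23.9317; b·c/n = 93·89/439 = 18.8542
Stratum 2 (Smokers): n = 273; a·d/n = 60·142/273 = 31.2088; b·c/n = 12·59/273 = 2.5934
OR_MH = (23.9317 + 31.2088) / (18.8542 + 2.5934) = 55.1405 / 21.4476 = 2.57094

2.571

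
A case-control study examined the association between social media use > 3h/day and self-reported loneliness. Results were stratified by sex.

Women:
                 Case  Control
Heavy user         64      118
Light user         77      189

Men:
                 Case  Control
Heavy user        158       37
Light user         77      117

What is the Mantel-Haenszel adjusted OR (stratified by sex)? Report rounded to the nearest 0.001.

2.700

OR_MH = Σ(aᵢdᵢ/nᵢ) / Σ(bᵢcᵢ/nᵢ), where nᵢ is the stratum total.
Stratum 1 (Women): n = 448; a·d/n = 64·189/448 = 27.0000; b·c/n = 118·77/448 = 20.2812
Stratum 2 (Men): n = 389; a·d/n = 158·117/389 = 47.5219; b·c/n = 37·77/389 = 7.3239
OR_MH = (27.0000 + 47.5219) / (20.2812 + 7.3239) = 74.5219 / 27.6052 = 2.69956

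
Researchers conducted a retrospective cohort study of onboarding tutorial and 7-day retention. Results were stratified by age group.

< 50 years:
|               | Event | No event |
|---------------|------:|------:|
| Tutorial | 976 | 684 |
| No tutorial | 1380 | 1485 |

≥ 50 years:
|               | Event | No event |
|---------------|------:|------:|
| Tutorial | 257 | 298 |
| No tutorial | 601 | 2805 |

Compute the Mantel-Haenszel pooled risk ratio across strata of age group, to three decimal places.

1.421

RR_MH = Σ(aᵢ·n₀ᵢ/nᵢ) / Σ(cᵢ·n₁ᵢ/nᵢ), with n₁ᵢ = aᵢ+bᵢ (exposed), n₀ᵢ = cᵢ+dᵢ (unexposed), nᵢ = n₁ᵢ+n₀ᵢ.
Stratum 1 (< 50 years): n₁ = 1660, n₀ = 2865, n = 4525; a·n₀/n = 976·2865/4525 = 617.9536; c·n₁/n = 1380·1660/4525 = 506.2541
Stratum 2 (≥ 50 years): n₁ = 555, n₀ = 3406, n = 3961; a·n₀/n = 257·3406/3961 = 220.9902; c·n₁/n = 601·555/3961 = 84.2098
RR_MH = (617.9536 + 220.9902) / (506.2541 + 84.2098) = 838.9437 / 590.4639 = 1.42082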